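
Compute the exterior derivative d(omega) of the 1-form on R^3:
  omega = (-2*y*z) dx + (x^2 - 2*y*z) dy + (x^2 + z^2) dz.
d(omega) = (2*x + 2*z) dx ∧ dy + (2*x + 2*y) dx ∧ dz + (2*y) dy ∧ dz

For a 1-form omega = sum_i f_i dx_i, the exterior derivative is
  d(omega) = sum_{i < j} (∂f_j/∂x_i - ∂f_i/∂x_j) dx_i ∧ dx_j.
  coefficient of dx ∧ dy: ∂f_2/∂x - ∂f_1/∂y = ∂(x^2 - 2*y*z)/∂x - ∂(-2*y*z)/∂y = 2*x + 2*z
  coefficient of dx ∧ dz: ∂f_3/∂x - ∂f_1/∂z = ∂(x^2 + z^2)/∂x - ∂(-2*y*z)/∂z = 2*x + 2*y
  coefficient of dy ∧ dz: ∂f_3/∂y - ∂f_2/∂z = ∂(x^2 + z^2)/∂y - ∂(x^2 - 2*y*z)/∂z = 2*y
Assembling: d(omega) = (2*x + 2*z) dx ∧ dy + (2*x + 2*y) dx ∧ dz + (2*y) dy ∧ dz.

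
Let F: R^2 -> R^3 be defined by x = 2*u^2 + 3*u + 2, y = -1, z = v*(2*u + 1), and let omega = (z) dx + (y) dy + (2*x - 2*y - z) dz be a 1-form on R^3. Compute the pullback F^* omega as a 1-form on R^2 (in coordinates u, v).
F^* omega = (v*(16*u^2 - 4*u*v + 22*u - 2*v + 15)) du + (8*u^3 - 4*u^2*v + 16*u^2 - 4*u*v + 18*u - v + 6) dv

Using F^*(f dg) = (f ∘ F) d(g ∘ F), substitute each coordinate x_i by F_i(u, v) in f_i, and replace dx_i by d F_i = (∂F_i/∂u) du + (∂F_i/∂v) dv.
  For the x component: f_1(F) = v*(2*u + 1); d F_1 = (4*u + 3) du + (0) dv
  For the y component: f_2(F) = -1; d F_2 = (0) du + (0) dv
  For the z component: f_3(F) = 4*u^2 - 2*u*v + 6*u - v + 6; d F_3 = (2*v) du + (2*u + 1) dv
Combining and collecting du, dv coefficients:
  coeff of du: v*(16*u^2 - 4*u*v + 22*u - 2*v + 15)
  coeff of dv: 8*u^3 - 4*u^2*v + 16*u^2 - 4*u*v + 18*u - v + 6
F^* omega = (v*(16*u^2 - 4*u*v + 22*u - 2*v + 15)) du + (8*u^3 - 4*u^2*v + 16*u^2 - 4*u*v + 18*u - v + 6) dv.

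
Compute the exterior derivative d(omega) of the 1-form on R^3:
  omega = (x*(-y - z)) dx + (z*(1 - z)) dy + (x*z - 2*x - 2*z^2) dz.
d(omega) = (x) dx ∧ dy + (x + z - 2) dx ∧ dz + (2*z - 1) dy ∧ dz

For a 1-form omega = sum_i f_i dx_i, the exterior derivative is
  d(omega) = sum_{i < j} (∂f_j/∂x_i - ∂f_i/∂x_j) dx_i ∧ dx_j.
  coefficient of dx ∧ dy: ∂f_2/∂x - ∂f_1/∂y = ∂(z*(1 - z))/∂x - ∂(x*(-y - z))/∂y = x
  coefficient of dx ∧ dz: ∂f_3/∂x - ∂f_1/∂z = ∂(x*z - 2*x - 2*z^2)/∂x - ∂(x*(-y - z))/∂z = x + z - 2
  coefficient of dy ∧ dz: ∂f_3/∂y - ∂f_2/∂z = ∂(x*z - 2*x - 2*z^2)/∂y - ∂(z*(1 - z))/∂z = 2*z - 1
Assembling: d(omega) = (x) dx ∧ dy + (x + z - 2) dx ∧ dz + (2*z - 1) dy ∧ dz.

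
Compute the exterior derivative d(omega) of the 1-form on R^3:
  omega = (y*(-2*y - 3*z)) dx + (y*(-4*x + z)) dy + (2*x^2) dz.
d(omega) = (3*z) dx ∧ dy + (4*x + 3*y) dx ∧ dz + (-y) dy ∧ dz

For a 1-form omega = sum_i f_i dx_i, the exterior derivative is
  d(omega) = sum_{i < j} (∂f_j/∂x_i - ∂f_i/∂x_j) dx_i ∧ dx_j.
  coefficient of dx ∧ dy: ∂f_2/∂x - ∂f_1/∂y = ∂(y*(-4*x + z))/∂x - ∂(y*(-2*y - 3*z))/∂y = 3*z
  coefficient of dx ∧ dz: ∂f_3/∂x - ∂f_1/∂z = ∂(2*x^2)/∂x - ∂(y*(-2*y - 3*z))/∂z = 4*x + 3*y
  coefficient of dy ∧ dz: ∂f_3/∂y - ∂f_2/∂z = ∂(2*x^2)/∂y - ∂(y*(-4*x + z))/∂z = -y
Assembling: d(omega) = (3*z) dx ∧ dy + (4*x + 3*y) dx ∧ dz + (-y) dy ∧ dz.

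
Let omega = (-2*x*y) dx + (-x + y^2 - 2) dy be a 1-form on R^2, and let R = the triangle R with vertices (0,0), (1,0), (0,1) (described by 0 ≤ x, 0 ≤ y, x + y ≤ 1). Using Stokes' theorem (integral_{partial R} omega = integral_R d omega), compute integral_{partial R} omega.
integral_(partial R) omega = -1/6

Stokes: integral_partial_R omega = integral_R d omega with d omega = (∂Q/∂x - ∂P/∂y) dx ∧ dy.
  ∂Q/∂x = -1
  ∂P/∂y = -2*x
  integrand = ∂Q/∂x - ∂P/∂y = 2*x - 1.
Integrating over R: integral_0^1 integral_0^{1-x} (2*x - 1) dy dx = -1/6.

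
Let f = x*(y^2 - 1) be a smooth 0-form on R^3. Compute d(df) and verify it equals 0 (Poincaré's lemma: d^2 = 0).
d(df) = 0

Step 1: df = sum_i (∂f/∂x_i) dx_i = (y^2 - 1) dx + (2*x*y) dy + (0) dz.
Step 2: Apply d again. Using the 1-form formula, the coefficient of dx ∧ dy in d(df) is ∂^2 f/∂x ∂y - ∂^2 f/∂y ∂x = (2*y) - (2*y) = 0 (equality of mixed partials for smooth f).
Similarly for dx ∧ dz and dy ∧ dz — all coefficients vanish. So d(df) = 0.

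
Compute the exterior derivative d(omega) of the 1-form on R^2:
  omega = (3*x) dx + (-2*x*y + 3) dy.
d(omega) = (-2*y) dx ∧ dy

For a 1-form omega = sum_i f_i dx_i, the exterior derivative is
  d(omega) = sum_{i < j} (∂f_j/∂x_i - ∂f_i/∂x_j) dx_i ∧ dx_j.
  coefficient of dx ∧ dy: ∂f_2/∂x - ∂f_1/∂y = ∂(-2*x*y + 3)/∂x - ∂(3*x)/∂y = -2*y
Assembling: d(omega) = (-2*y) dx ∧ dy.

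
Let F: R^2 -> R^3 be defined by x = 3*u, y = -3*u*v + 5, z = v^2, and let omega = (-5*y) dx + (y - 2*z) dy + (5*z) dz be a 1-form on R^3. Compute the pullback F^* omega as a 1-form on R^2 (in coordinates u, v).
F^* omega = (9*u*v^2 + 45*u*v + 6*v^3 - 15*v - 75) du + (9*u^2*v + 6*u*v^2 - 15*u + 10*v^3) dv

Using F^*(f dg) = (f ∘ F) d(g ∘ F), substitute each coordinate x_i by F_i(u, v) in f_i, and replace dx_i by d F_i = (∂F_i/∂u) du + (∂F_i/∂v) dv.
  For the x component: f_1(F) = 15*u*v - 25; d F_1 = (3) du + (0) dv
  For the y component: f_2(F) = -3*u*v - 2*v^2 + 5; d F_2 = (-3*v) du + (-3*u) dv
  For the z component: f_3(F) = 5*v^2; d F_3 = (0) du + (2*v) dv
Combining and collecting du, dv coefficients:
  coeff of du: 9*u*v^2 + 45*u*v + 6*v^3 - 15*v - 75
  coeff of dv: 9*u^2*v + 6*u*v^2 - 15*u + 10*v^3
F^* omega = (9*u*v^2 + 45*u*v + 6*v^3 - 15*v - 75) du + (9*u^2*v + 6*u*v^2 - 15*u + 10*v^3) dv.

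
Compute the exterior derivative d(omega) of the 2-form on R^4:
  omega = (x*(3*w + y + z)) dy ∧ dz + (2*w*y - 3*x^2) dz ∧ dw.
d(omega) = (3*w + y + z) dx ∧ dy ∧ dz + (2*w + 3*x) dy ∧ dz ∧ dw + (-6*x) dx ∧ dz ∧ dw

For a 2-form omega = sum_{i<j} g_{ij} dx_i ∧ dx_j, the exterior derivative is
  d(omega) = sum_{i<j} d(g_{ij}) ∧ dx_i ∧ dx_j = sum_{i<j, k} (∂g_{ij}/∂x_k) dx_k ∧ dx_i ∧ dx_j.
Expand each term, using dx_k ∧ dx_i ∧ dx_j = sgn(permutation) dx_{(a)} ∧ dx_{(b)} ∧ dx_{(c)} with (a < b < c) sorted:
  d(x*(3*w + y + z)) includes (∂/∂x)(x*(3*w + y + z)) dx = (3*w + y + z) dx, which multiplied by dy ∧ dz gives (3*w + y + z) dx ∧ dy ∧ dz
  d(x*(3*w + y + z)) includes (∂/∂w)(x*(3*w + y + z)) dw = (3*x) dw, which multiplied by dy ∧ dz gives (3*x) dy ∧ dz ∧ dw
  d(2*w*y - 3*x^2) includes (∂/∂x)(2*w*y - 3*x^2) dx = (-6*x) dx, which multiplied by dz ∧ dw gives (-6*x) dx ∧ dz ∧ dw
  d(2*w*y - 3*x^2) includes (∂/∂y)(2*w*y - 3*x^2) dy = (2*w) dy, which multiplied by dz ∧ dw gives (2*w) dy ∧ dz ∧ dw
Collecting like 3-forms: d(omega) = (3*w + y + z) dx ∧ dy ∧ dz + (2*w + 3*x) dy ∧ dz ∧ dw + (-6*x) dx ∧ dz ∧ dw.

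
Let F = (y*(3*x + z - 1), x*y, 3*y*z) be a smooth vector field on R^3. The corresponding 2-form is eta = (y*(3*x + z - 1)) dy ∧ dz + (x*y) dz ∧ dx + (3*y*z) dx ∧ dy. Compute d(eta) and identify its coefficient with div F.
d(eta) = (x + 6*y) dx ∧ dy ∧ dz; div F = x + 6*y

For a 2-form in R^3 of the form above, applying d gives a 3-form with coefficient ∂P/∂x + ∂Q/∂y + ∂R/∂z:
  ∂P/∂x = 3*y
  ∂Q/∂y = x
  ∂R/∂z = 3*y
Sum = x + 6*y, which is exactly div F.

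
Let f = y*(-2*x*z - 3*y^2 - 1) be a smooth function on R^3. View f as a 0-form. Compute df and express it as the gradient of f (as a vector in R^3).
df = (-2*y*z) dx + (-2*x*z - 9*y^2 - 1) dy + (-2*x*y) dz; grad f = (-2*y*z, -2*x*z - 9*y^2 - 1, -2*x*y)

For a 0-form f, d f = (∂f/∂x) dx + (∂f/∂y) dy + (∂f/∂z) dz. The components of the vector representation are exactly the entries of grad f in Cartesian coordinates:
  ∂f/∂x = -2*y*z
  ∂f/∂y = -2*x*z - 9*y^2 - 1
  ∂f/∂z = -2*x*y.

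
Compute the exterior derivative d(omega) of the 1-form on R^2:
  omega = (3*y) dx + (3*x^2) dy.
d(omega) = (6*x - 3) dx ∧ dy

For a 1-form omega = sum_i f_i dx_i, the exterior derivative is
  d(omega) = sum_{i < j} (∂f_j/∂x_i - ∂f_i/∂x_j) dx_i ∧ dx_j.
  coefficient of dx ∧ dy: ∂f_2/∂x - ∂f_1/∂y = ∂(3*x^2)/∂x - ∂(3*y)/∂y = 6*x - 3
Assembling: d(omega) = (6*x - 3) dx ∧ dy.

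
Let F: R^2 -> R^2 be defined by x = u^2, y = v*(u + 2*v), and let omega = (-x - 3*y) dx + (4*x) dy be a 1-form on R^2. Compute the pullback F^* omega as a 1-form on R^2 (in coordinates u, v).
F^* omega = (2*u*(-u^2 - u*v - 6*v^2)) du + (4*u^2*(u + 4*v)) dv

Using F^*(f dg) = (f ∘ F) d(g ∘ F), substitute each coordinate x_i by F_i(u, v) in f_i, and replace dx_i by d F_i = (∂F_i/∂u) du + (∂F_i/∂v) dv.
  For the x component: f_1(F) = -u^2 - 3*u*v - 6*v^2; d F_1 = (2*u) du + (0) dv
  For the y component: f_2(F) = 4*u^2; d F_2 = (v) du + (u + 4*v) dv
Combining and collecting du, dv coefficients:
  coeff of du: 2*u*(-u^2 - u*v - 6*v^2)
  coeff of dv: 4*u^2*(u + 4*v)
F^* omega = (2*u*(-u^2 - u*v - 6*v^2)) du + (4*u^2*(u + 4*v)) dv.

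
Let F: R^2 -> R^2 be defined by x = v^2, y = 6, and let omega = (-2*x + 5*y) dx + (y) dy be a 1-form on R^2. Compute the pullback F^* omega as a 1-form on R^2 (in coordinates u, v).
F^* omega = (4*v*(15 - v^2)) dv

Using F^*(f dg) = (f ∘ F) d(g ∘ F), substitute each coordinate x_i by F_i(u, v) in f_i, and replace dx_i by d F_i = (∂F_i/∂u) du + (∂F_i/∂v) dv.
  For the x component: f_1(F) = 30 - 2*v^2; d F_1 = (0) du + (2*v) dv
  For the y component: f_2(F) = 6; d F_2 = (0) du + (0) dv
Combining and collecting du, dv coefficients:
  coeff of du: 0
  coeff of dv: 4*v*(15 - v^2)
F^* omega = (4*v*(15 - v^2)) dv.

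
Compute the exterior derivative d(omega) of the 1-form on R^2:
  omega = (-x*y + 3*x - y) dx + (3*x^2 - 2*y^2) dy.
d(omega) = (7*x + 1) dx ∧ dy

For a 1-form omega = sum_i f_i dx_i, the exterior derivative is
  d(omega) = sum_{i < j} (∂f_j/∂x_i - ∂f_i/∂x_j) dx_i ∧ dx_j.
  coefficient of dx ∧ dy: ∂f_2/∂x - ∂f_1/∂y = ∂(3*x^2 - 2*y^2)/∂x - ∂(-x*y + 3*x - y)/∂y = 7*x + 1
Assembling: d(omega) = (7*x + 1) dx ∧ dy.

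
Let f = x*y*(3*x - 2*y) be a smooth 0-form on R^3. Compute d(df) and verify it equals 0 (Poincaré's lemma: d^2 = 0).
d(df) = 0

Step 1: df = sum_i (∂f/∂x_i) dx_i = (2*y*(3*x - y)) dx + (x*(3*x - 4*y)) dy + (0) dz.
Step 2: Apply d again. Using the 1-form formula, the coefficient of dx ∧ dy in d(df) is ∂^2 f/∂x ∂y - ∂^2 f/∂y ∂x = (6*x - 4*y) - (6*x - 4*y) = 0 (equality of mixed partials for smooth f).
Similarly for dx ∧ dz and dy ∧ dz — all coefficients vanish. So d(df) = 0.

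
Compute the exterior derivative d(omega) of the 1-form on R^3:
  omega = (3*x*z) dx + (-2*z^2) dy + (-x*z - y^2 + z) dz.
d(omega) = (-3*x - z) dx ∧ dz + (-2*y + 4*z) dy ∧ dz

For a 1-form omega = sum_i f_i dx_i, the exterior derivative is
  d(omega) = sum_{i < j} (∂f_j/∂x_i - ∂f_i/∂x_j) dx_i ∧ dx_j.
  coefficient of dx ∧ dz: ∂f_3/∂x - ∂f_1/∂z = ∂(-x*z - y^2 + z)/∂x - ∂(3*x*z)/∂z = -3*x - z
  coefficient of dy ∧ dz: ∂f_3/∂y - ∂f_2/∂z = ∂(-x*z - y^2 + z)/∂y - ∂(-2*z^2)/∂z = -2*y + 4*z
Assembling: d(omega) = (-3*x - z) dx ∧ dz + (-2*y + 4*z) dy ∧ dz.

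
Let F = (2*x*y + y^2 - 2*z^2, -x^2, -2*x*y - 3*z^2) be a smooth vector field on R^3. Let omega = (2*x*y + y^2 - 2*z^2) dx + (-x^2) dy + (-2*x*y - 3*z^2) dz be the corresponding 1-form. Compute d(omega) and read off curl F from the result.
d(omega) = (-2*x) dy ∧ dz + (2*y - 4*z) dz ∧ dx + (-4*x - 2*y) dx ∧ dy; curl F = (-2*x, 2*y - 4*z, -4*x - 2*y)

d omega = sum_{i<j} (∂f_j/∂x_i - ∂f_i/∂x_j) dx_i ∧ dx_j. Under the identification (dy ∧ dz, dz ∧ dx, dx ∧ dy) ↔ (e_x, e_y, e_z), the coefficients are exactly the components of curl F. Compute:
  ∂R/∂y - ∂Q/∂z = (-2*x) - (0) = -2*x
  ∂P/∂z - ∂R/∂x = (-4*z) - (-2*y) = 2*y - 4*z
  ∂Q/∂x - ∂P/∂y = (-2*x) - (2*x + 2*y) = -4*x - 2*y.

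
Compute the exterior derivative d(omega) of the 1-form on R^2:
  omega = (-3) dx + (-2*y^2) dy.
d(omega) = 0

For a 1-form omega = sum_i f_i dx_i, the exterior derivative is
  d(omega) = sum_{i < j} (∂f_j/∂x_i - ∂f_i/∂x_j) dx_i ∧ dx_j.

Assembling: d(omega) = 0.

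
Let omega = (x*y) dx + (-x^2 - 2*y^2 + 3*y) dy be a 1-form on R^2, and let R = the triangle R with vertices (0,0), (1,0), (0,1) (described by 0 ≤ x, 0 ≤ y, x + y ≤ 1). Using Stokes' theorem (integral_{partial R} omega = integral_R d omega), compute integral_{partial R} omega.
integral_(partial R) omega = -1/2

Stokes: integral_partial_R omega = integral_R d omega with d omega = (∂Q/∂x - ∂P/∂y) dx ∧ dy.
  ∂Q/∂x = -2*x
  ∂P/∂y = x
  integrand = ∂Q/∂x - ∂P/∂y = -3*x.
Integrating over R: integral_0^1 integral_0^{1-x} (-3*x) dy dx = -1/2.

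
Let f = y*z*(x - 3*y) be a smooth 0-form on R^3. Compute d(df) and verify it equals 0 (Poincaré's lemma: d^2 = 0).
d(df) = 0

Step 1: df = sum_i (∂f/∂x_i) dx_i = (y*z) dx + (z*(x - 6*y)) dy + (y*(x - 3*y)) dz.
Step 2: Apply d again. Using the 1-form formula, the coefficient of dx ∧ dy in d(df) is ∂^2 f/∂x ∂y - ∂^2 f/∂y ∂x = (z) - (z) = 0 (equality of mixed partials for smooth f).
Similarly for dx ∧ dz and dy ∧ dz — all coefficients vanish. So d(df) = 0.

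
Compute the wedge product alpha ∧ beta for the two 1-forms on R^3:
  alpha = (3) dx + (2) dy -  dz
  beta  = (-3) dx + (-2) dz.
alpha ∧ beta = (-9) dx ∧ dz + (6) dx ∧ dy + (-4) dy ∧ dz

Distribute the wedge, using dx_i ∧ dx_j = -dx_j ∧ dx_i and dx_i ∧ dx_i = 0. For each pair (i, j) with i < j, the coefficient of dx_i ∧ dx_j in alpha ∧ beta is (alpha_i * beta_j - alpha_j * beta_i). Collecting: alpha ∧ beta = (-9) dx ∧ dz + (6) dx ∧ dy + (-4) dy ∧ dz.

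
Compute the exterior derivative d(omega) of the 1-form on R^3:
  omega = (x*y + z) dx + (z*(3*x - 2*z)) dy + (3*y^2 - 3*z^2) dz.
d(omega) = (-x + 3*z) dx ∧ dy + (-1) dx ∧ dz + (-3*x + 6*y + 4*z) dy ∧ dz

For a 1-form omega = sum_i f_i dx_i, the exterior derivative is
  d(omega) = sum_{i < j} (∂f_j/∂x_i - ∂f_i/∂x_j) dx_i ∧ dx_j.
  coefficient of dx ∧ dy: ∂f_2/∂x - ∂f_1/∂y = ∂(z*(3*x - 2*z))/∂x - ∂(x*y + z)/∂y = -x + 3*z
  coefficient of dx ∧ dz: ∂f_3/∂x - ∂f_1/∂z = ∂(3*y^2 - 3*z^2)/∂x - ∂(x*y + z)/∂z = -1
  coefficient of dy ∧ dz: ∂f_3/∂y - ∂f_2/∂z = ∂(3*y^2 - 3*z^2)/∂y - ∂(z*(3*x - 2*z))/∂z = -3*x + 6*y + 4*z
Assembling: d(omega) = (-x + 3*z) dx ∧ dy + (-1) dx ∧ dz + (-3*x + 6*y + 4*z) dy ∧ dz.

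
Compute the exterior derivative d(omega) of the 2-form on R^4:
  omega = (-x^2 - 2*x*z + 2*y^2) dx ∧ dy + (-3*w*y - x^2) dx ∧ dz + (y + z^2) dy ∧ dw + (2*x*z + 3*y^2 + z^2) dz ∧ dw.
d(omega) = (3*w - 2*x) dx ∧ dy ∧ dz + (-3*y + 2*z) dx ∧ dz ∧ dw + (6*y - 2*z) dy ∧ dz ∧ dw

For a 2-form omega = sum_{i<j} g_{ij} dx_i ∧ dx_j, the exterior derivative is
  d(omega) = sum_{i<j} d(g_{ij}) ∧ dx_i ∧ dx_j = sum_{i<j, k} (∂g_{ij}/∂x_k) dx_k ∧ dx_i ∧ dx_j.
Expand each term, using dx_k ∧ dx_i ∧ dx_j = sgn(permutation) dx_{(a)} ∧ dx_{(b)} ∧ dx_{(c)} with (a < b < c) sorted:
  d(-x^2 - 2*x*z + 2*y^2) includes (∂/∂z)(-x^2 - 2*x*z + 2*y^2) dz = (-2*x) dz, which multiplied by dx ∧ dy gives (-2*x) dx ∧ dy ∧ dz
  d(-3*w*y - x^2) includes (∂/∂y)(-3*w*y - x^2) dy = (-3*w) dy, which multiplied by dx ∧ dz gives (3*w) dx ∧ dy ∧ dz
  d(-3*w*y - x^2) includes (∂/∂w)(-3*w*y - x^2) dw = (-3*y) dw, which multiplied by dx ∧ dz gives (-3*y) dx ∧ dz ∧ dw
  d(y + z^2) includes (∂/∂z)(y + z^2) dz = (2*z) dz, which multiplied by dy ∧ dw gives (-2*z) dy ∧ dz ∧ dw
  d(2*x*z + 3*y^2 + z^2) includes (∂/∂x)(2*x*z + 3*y^2 + z^2) dx = (2*z) dx, which multiplied by dz ∧ dw gives (2*z) dx ∧ dz ∧ dw
  d(2*x*z + 3*y^2 + z^2) includes (∂/∂y)(2*x*z + 3*y^2 + z^2) dy = (6*y) dy, which multiplied by dz ∧ dw gives (6*y) dy ∧ dz ∧ dw
Collecting like 3-forms: d(omega) = (3*w - 2*x) dx ∧ dy ∧ dz + (-3*y + 2*z) dx ∧ dz ∧ dw + (6*y - 2*z) dy ∧ dz ∧ dw.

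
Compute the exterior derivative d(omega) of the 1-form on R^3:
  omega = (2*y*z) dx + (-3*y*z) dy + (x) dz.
d(omega) = (-2*z) dx ∧ dy + (1 - 2*y) dx ∧ dz + (3*y) dy ∧ dz

For a 1-form omega = sum_i f_i dx_i, the exterior derivative is
  d(omega) = sum_{i < j} (∂f_j/∂x_i - ∂f_i/∂x_j) dx_i ∧ dx_j.
  coefficient of dx ∧ dy: ∂f_2/∂x - ∂f_1/∂y = ∂(-3*y*z)/∂x - ∂(2*y*z)/∂y = -2*z
  coefficient of dx ∧ dz: ∂f_3/∂x - ∂f_1/∂z = ∂(x)/∂x - ∂(2*y*z)/∂z = 1 - 2*y
  coefficient of dy ∧ dz: ∂f_3/∂y - ∂f_2/∂z = ∂(x)/∂y - ∂(-3*y*z)/∂z = 3*y
Assembling: d(omega) = (-2*z) dx ∧ dy + (1 - 2*y) dx ∧ dz + (3*y) dy ∧ dz.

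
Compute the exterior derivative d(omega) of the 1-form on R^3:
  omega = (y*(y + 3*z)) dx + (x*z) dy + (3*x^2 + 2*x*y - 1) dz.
d(omega) = (-2*y - 2*z) dx ∧ dy + (6*x - y) dx ∧ dz + (x) dy ∧ dz

For a 1-form omega = sum_i f_i dx_i, the exterior derivative is
  d(omega) = sum_{i < j} (∂f_j/∂x_i - ∂f_i/∂x_j) dx_i ∧ dx_j.
  coefficient of dx ∧ dy: ∂f_2/∂x - ∂f_1/∂y = ∂(x*z)/∂x - ∂(y*(y + 3*z))/∂y = -2*y - 2*z
  coefficient of dx ∧ dz: ∂f_3/∂x - ∂f_1/∂z = ∂(3*x^2 + 2*x*y - 1)/∂x - ∂(y*(y + 3*z))/∂z = 6*x - y
  coefficient of dy ∧ dz: ∂f_3/∂y - ∂f_2/∂z = ∂(3*x^2 + 2*x*y - 1)/∂y - ∂(x*z)/∂z = x
Assembling: d(omega) = (-2*y - 2*z) dx ∧ dy + (6*x - y) dx ∧ dz + (x) dy ∧ dz.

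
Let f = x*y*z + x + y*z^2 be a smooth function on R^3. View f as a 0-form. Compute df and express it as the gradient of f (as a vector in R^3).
df = (y*z + 1) dx + (z*(x + z)) dy + (y*(x + 2*z)) dz; grad f = (y*z + 1, z*(x + z), y*(x + 2*z))

For a 0-form f, d f = (∂f/∂x) dx + (∂f/∂y) dy + (∂f/∂z) dz. The components of the vector representation are exactly the entries of grad f in Cartesian coordinates:
  ∂f/∂x = y*z + 1
  ∂f/∂y = z*(x + z)
  ∂f/∂z = y*(x + 2*z).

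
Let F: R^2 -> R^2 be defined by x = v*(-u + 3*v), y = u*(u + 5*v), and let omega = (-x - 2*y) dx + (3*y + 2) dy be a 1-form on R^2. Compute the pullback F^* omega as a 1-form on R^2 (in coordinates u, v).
F^* omega = (6*u^3 + 47*u^2*v + 84*u*v^2 + 4*u + 3*v^3 + 10*v) du + (17*u^3 + 72*u^2*v - 51*u*v^2 + 10*u - 18*v^3) dv

Using F^*(f dg) = (f ∘ F) d(g ∘ F), substitute each coordinate x_i by F_i(u, v) in f_i, and replace dx_i by d F_i = (∂F_i/∂u) du + (∂F_i/∂v) dv.
  For the x component: f_1(F) = -2*u^2 - 9*u*v - 3*v^2; d F_1 = (-v) du + (-u + 6*v) dv
  For the y component: f_2(F) = 3*u^2 + 15*u*v + 2; d F_2 = (2*u + 5*v) du + (5*u) dv
Combining and collecting du, dv coefficients:
  coeff of du: 6*u^3 + 47*u^2*v + 84*u*v^2 + 4*u + 3*v^3 + 10*v
  coeff of dv: 17*u^3 + 72*u^2*v - 51*u*v^2 + 10*u - 18*v^3
F^* omega = (6*u^3 + 47*u^2*v + 84*u*v^2 + 4*u + 3*v^3 + 10*v) du + (17*u^3 + 72*u^2*v - 51*u*v^2 + 10*u - 18*v^3) dv.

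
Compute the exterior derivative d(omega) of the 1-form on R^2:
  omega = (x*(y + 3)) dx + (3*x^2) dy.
d(omega) = (5*x) dx ∧ dy

For a 1-form omega = sum_i f_i dx_i, the exterior derivative is
  d(omega) = sum_{i < j} (∂f_j/∂x_i - ∂f_i/∂x_j) dx_i ∧ dx_j.
  coefficient of dx ∧ dy: ∂f_2/∂x - ∂f_1/∂y = ∂(3*x^2)/∂x - ∂(x*(y + 3))/∂y = 5*x
Assembling: d(omega) = (5*x) dx ∧ dy.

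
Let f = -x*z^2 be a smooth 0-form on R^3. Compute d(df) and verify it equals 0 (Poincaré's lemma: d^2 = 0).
d(df) = 0

Step 1: df = sum_i (∂f/∂x_i) dx_i = (-z^2) dx + (0) dy + (-2*x*z) dz.
Step 2: Apply d again. Using the 1-form formula, the coefficient of dx ∧ dy in d(df) is ∂^2 f/∂x ∂y - ∂^2 f/∂y ∂x = (0) - (0) = 0 (equality of mixed partials for smooth f).
Similarly for dx ∧ dz and dy ∧ dz — all coefficients vanish. So d(df) = 0.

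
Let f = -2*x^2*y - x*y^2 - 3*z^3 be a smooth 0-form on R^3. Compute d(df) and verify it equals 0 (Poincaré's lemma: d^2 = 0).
d(df) = 0

Step 1: df = sum_i (∂f/∂x_i) dx_i = (y*(-4*x - y)) dx + (2*x*(-x - y)) dy + (-9*z^2) dz.
Step 2: Apply d again. Using the 1-form formula, the coefficient of dx ∧ dy in d(df) is ∂^2 f/∂x ∂y - ∂^2 f/∂y ∂x = (-4*x - 2*y) - (-4*x - 2*y) = 0 (equality of mixed partials for smooth f).
Similarly for dx ∧ dz and dy ∧ dz — all coefficients vanish. So d(df) = 0.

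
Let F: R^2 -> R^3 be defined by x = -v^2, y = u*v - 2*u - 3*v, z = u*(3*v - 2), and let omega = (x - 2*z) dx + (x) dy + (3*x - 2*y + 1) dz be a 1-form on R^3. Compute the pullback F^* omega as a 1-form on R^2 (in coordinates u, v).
F^* omega = (-6*u*v^2 + 16*u*v - 8*u - 10*v^3 + 26*v^2 - 9*v - 2) du + (-6*u^2*v + 12*u^2 + 2*u*v^2 + 10*u*v + 3*u + 2*v^3 + 3*v^2) dv

Using F^*(f dg) = (f ∘ F) d(g ∘ F), substitute each coordinate x_i by F_i(u, v) in f_i, and replace dx_i by d F_i = (∂F_i/∂u) du + (∂F_i/∂v) dv.
  For the x component: f_1(F) = -6*u*v + 4*u - v^2; d F_1 = (0) du + (-2*v) dv
  For the y component: f_2(F) = -v^2; d F_2 = (v - 2) du + (u - 3) dv
  For the z component: f_3(F) = -2*u*v + 4*u - 3*v^2 + 6*v + 1; d F_3 = (3*v - 2) du + (3*u) dv
Combining and collecting du, dv coefficients:
  coeff of du: -6*u*v^2 + 16*u*v - 8*u - 10*v^3 + 26*v^2 - 9*v - 2
  coeff of dv: -6*u^2*v + 12*u^2 + 2*u*v^2 + 10*u*v + 3*u + 2*v^3 + 3*v^2
F^* omega = (-6*u*v^2 + 16*u*v - 8*u - 10*v^3 + 26*v^2 - 9*v - 2) du + (-6*u^2*v + 12*u^2 + 2*u*v^2 + 10*u*v + 3*u + 2*v^3 + 3*v^2) dv.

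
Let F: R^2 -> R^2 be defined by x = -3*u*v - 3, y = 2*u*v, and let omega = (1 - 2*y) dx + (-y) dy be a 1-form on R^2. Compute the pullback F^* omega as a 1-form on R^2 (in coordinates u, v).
F^* omega = (v*(8*u*v - 3)) du + (u*(8*u*v - 3)) dv

Using F^*(f dg) = (f ∘ F) d(g ∘ F), substitute each coordinate x_i by F_i(u, v) in f_i, and replace dx_i by d F_i = (∂F_i/∂u) du + (∂F_i/∂v) dv.
  For the x component: f_1(F) = -4*u*v + 1; d F_1 = (-3*v) du + (-3*u) dv
  For the y component: f_2(F) = -2*u*v; d F_2 = (2*v) du + (2*u) dv
Combining and collecting du, dv coefficients:
  coeff of du: v*(8*u*v - 3)
  coeff of dv: u*(8*u*v - 3)
F^* omega = (v*(8*u*v - 3)) du + (u*(8*u*v - 3)) dv.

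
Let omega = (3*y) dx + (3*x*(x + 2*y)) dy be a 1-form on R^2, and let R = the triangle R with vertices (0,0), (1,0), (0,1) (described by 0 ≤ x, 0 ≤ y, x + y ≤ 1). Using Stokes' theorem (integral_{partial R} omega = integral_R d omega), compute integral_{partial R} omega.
integral_(partial R) omega = 1/2

Stokes: integral_partial_R omega = integral_R d omega with d omega = (∂Q/∂x - ∂P/∂y) dx ∧ dy.
  ∂Q/∂x = 6*x + 6*y
  ∂P/∂y = 3
  integrand = ∂Q/∂x - ∂P/∂y = 6*x + 6*y - 3.
Integrating over R: integral_0^1 integral_0^{1-x} (6*x + 6*y - 3) dy dx = 1/2.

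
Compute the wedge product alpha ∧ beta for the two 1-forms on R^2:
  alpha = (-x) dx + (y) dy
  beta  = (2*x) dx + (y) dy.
alpha ∧ beta = (-3*x*y) dx ∧ dy

Distribute the wedge, using dx_i ∧ dx_j = -dx_j ∧ dx_i and dx_i ∧ dx_i = 0. For each pair (i, j) with i < j, the coefficient of dx_i ∧ dx_j in alpha ∧ beta is (alpha_i * beta_j - alpha_j * beta_i). Collecting: alpha ∧ beta = (-3*x*y) dx ∧ dy.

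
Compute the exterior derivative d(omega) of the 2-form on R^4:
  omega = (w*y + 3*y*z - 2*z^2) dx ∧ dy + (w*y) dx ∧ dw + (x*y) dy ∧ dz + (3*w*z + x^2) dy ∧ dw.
d(omega) = (4*y - 4*z) dx ∧ dy ∧ dz + (-w + 2*x + y) dx ∧ dy ∧ dw + (-3*w) dy ∧ dz ∧ dw

For a 2-form omega = sum_{i<j} g_{ij} dx_i ∧ dx_j, the exterior derivative is
  d(omega) = sum_{i<j} d(g_{ij}) ∧ dx_i ∧ dx_j = sum_{i<j, k} (∂g_{ij}/∂x_k) dx_k ∧ dx_i ∧ dx_j.
Expand each term, using dx_k ∧ dx_i ∧ dx_j = sgn(permutation) dx_{(a)} ∧ dx_{(b)} ∧ dx_{(c)} with (a < b < c) sorted:
  d(w*y + 3*y*z - 2*z^2) includes (∂/∂z)(w*y + 3*y*z - 2*z^2) dz = (3*y - 4*z) dz, which multiplied by dx ∧ dy gives (3*y - 4*z) dx ∧ dy ∧ dz
  d(w*y + 3*y*z - 2*z^2) includes (∂/∂w)(w*y + 3*y*z - 2*z^2) dw = (y) dw, which multiplied by dx ∧ dy gives (y) dx ∧ dy ∧ dw
  d(w*y) includes (∂/∂y)(w*y) dy = (w) dy, which multiplied by dx ∧ dw gives (-w) dx ∧ dy ∧ dw
  d(x*y) includes (∂/∂x)(x*y) dx = (y) dx, which multiplied by dy ∧ dz gives (y) dx ∧ dy ∧ dz
  d(3*w*z + x^2) includes (∂/∂x)(3*w*z + x^2) dx = (2*x) dx, which multiplied by dy ∧ dw gives (2*x) dx ∧ dy ∧ dw
  d(3*w*z + x^2) includes (∂/∂z)(3*w*z + x^2) dz = (3*w) dz, which multiplied by dy ∧ dw gives (-3*w) dy ∧ dz ∧ dw
Collecting like 3-forms: d(omega) = (4*y - 4*z) dx ∧ dy ∧ dz + (-w + 2*x + y) dx ∧ dy ∧ dw + (-3*w) dy ∧ dz ∧ dw.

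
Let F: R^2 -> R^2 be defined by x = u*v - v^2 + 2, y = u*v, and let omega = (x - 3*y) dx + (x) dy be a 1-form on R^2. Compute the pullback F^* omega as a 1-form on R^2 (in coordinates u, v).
F^* omega = (v*(-u*v - 2*v^2 + 4)) du + (-u^2*v + 2*u*v^2 + 4*u + 2*v^3 - 4*v) dv

Using F^*(f dg) = (f ∘ F) d(g ∘ F), substitute each coordinate x_i by F_i(u, v) in f_i, and replace dx_i by d F_i = (∂F_i/∂u) du + (∂F_i/∂v) dv.
  For the x component: f_1(F) = -2*u*v - v^2 + 2; d F_1 = (v) du + (u - 2*v) dv
  For the y component: f_2(F) = u*v - v^2 + 2; d F_2 = (v) du + (u) dv
Combining and collecting du, dv coefficients:
  coeff of du: v*(-u*v - 2*v^2 + 4)
  coeff of dv: -u^2*v + 2*u*v^2 + 4*u + 2*v^3 - 4*v
F^* omega = (v*(-u*v - 2*v^2 + 4)) du + (-u^2*v + 2*u*v^2 + 4*u + 2*v^3 - 4*v) dv.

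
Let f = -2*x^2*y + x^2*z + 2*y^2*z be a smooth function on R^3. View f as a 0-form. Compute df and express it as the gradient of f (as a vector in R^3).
df = (2*x*(-2*y + z)) dx + (-2*x^2 + 4*y*z) dy + (x^2 + 2*y^2) dz; grad f = (2*x*(-2*y + z), -2*x^2 + 4*y*z, x^2 + 2*y^2)

For a 0-form f, d f = (∂f/∂x) dx + (∂f/∂y) dy + (∂f/∂z) dz. The components of the vector representation are exactly the entries of grad f in Cartesian coordinates:
  ∂f/∂x = 2*x*(-2*y + z)
  ∂f/∂y = -2*x^2 + 4*y*z
  ∂f/∂z = x^2 + 2*y^2.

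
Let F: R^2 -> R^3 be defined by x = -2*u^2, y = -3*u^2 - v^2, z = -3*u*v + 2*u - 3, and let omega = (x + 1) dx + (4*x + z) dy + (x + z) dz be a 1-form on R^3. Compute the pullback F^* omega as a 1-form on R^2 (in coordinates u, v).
F^* omega = (56*u^3 + 24*u^2*v - 16*u^2 + 9*u*v^2 - 12*u*v + 18*u + 9*v - 6) du + (6*u^3 + 25*u^2*v - 6*u^2 + 6*u*v^2 - 4*u*v + 9*u + 6*v) dv

Using F^*(f dg) = (f ∘ F) d(g ∘ F), substitute each coordinate x_i by F_i(u, v) in f_i, and replace dx_i by d F_i = (∂F_i/∂u) du + (∂F_i/∂v) dv.
  For the x component: f_1(F) = 1 - 2*u^2; d F_1 = (-4*u) du + (0) dv
  For the y component: f_2(F) = -8*u^2 - 3*u*v + 2*u - 3; d F_2 = (-6*u) du + (-2*v) dv
  For the z component: f_3(F) = -2*u^2 - 3*u*v + 2*u - 3; d F_3 = (2 - 3*v) du + (-3*u) dv
Combining and collecting du, dv coefficients:
  coeff of du: 56*u^3 + 24*u^2*v - 16*u^2 + 9*u*v^2 - 12*u*v + 18*u + 9*v - 6
  coeff of dv: 6*u^3 + 25*u^2*v - 6*u^2 + 6*u*v^2 - 4*u*v + 9*u + 6*v
F^* omega = (56*u^3 + 24*u^2*v - 16*u^2 + 9*u*v^2 - 12*u*v + 18*u + 9*v - 6) du + (6*u^3 + 25*u^2*v - 6*u^2 + 6*u*v^2 - 4*u*v + 9*u + 6*v) dv.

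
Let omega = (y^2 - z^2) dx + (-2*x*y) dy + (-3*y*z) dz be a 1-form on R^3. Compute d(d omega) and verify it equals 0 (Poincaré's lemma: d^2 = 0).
d(d omega) = 0

Step 1: d omega = sum_{i<j} (∂f_j/∂x_i - ∂f_i/∂x_j) dx_i ∧ dx_j:
  coeff of dx ∧ dy: -4*y
  coeff of dx ∧ dz: 2*z
  coeff of dy ∧ dz: -3*z
Step 2: Apply d again to each 2-form coefficient. The only possible 3-form in R^3 is dx ∧ dy ∧ dz, with coefficient
  ∂(coeff of dy∧dz)/∂x - ∂(coeff of dx∧dz)/∂y + ∂(coeff of dx∧dy)/∂z
  = ∂/∂x (-3*z) - ∂/∂y (2*z) + ∂/∂z (-4*y).
Each of these terms simplifies to sums of mixed partials that cancel in pairs. The result is 0 (by equality of mixed partials for smooth functions — Schwarz / Clairaut).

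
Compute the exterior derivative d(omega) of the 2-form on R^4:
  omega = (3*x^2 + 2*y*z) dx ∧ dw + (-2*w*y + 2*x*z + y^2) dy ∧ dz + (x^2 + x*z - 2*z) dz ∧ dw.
d(omega) = (-2*z) dx ∧ dy ∧ dw + (2*x - 2*y + z) dx ∧ dz ∧ dw + (2*z) dx ∧ dy ∧ dz + (-2*y) dy ∧ dz ∧ dw

For a 2-form omega = sum_{i<j} g_{ij} dx_i ∧ dx_j, the exterior derivative is
  d(omega) = sum_{i<j} d(g_{ij}) ∧ dx_i ∧ dx_j = sum_{i<j, k} (∂g_{ij}/∂x_k) dx_k ∧ dx_i ∧ dx_j.
Expand each term, using dx_k ∧ dx_i ∧ dx_j = sgn(permutation) dx_{(a)} ∧ dx_{(b)} ∧ dx_{(c)} with (a < b < c) sorted:
  d(3*x^2 + 2*y*z) includes (∂/∂y)(3*x^2 + 2*y*z) dy = (2*z) dy, which multiplied by dx ∧ dw gives (-2*z) dx ∧ dy ∧ dw
  d(3*x^2 + 2*y*z) includes (∂/∂z)(3*x^2 + 2*y*z) dz = (2*y) dz, which multiplied by dx ∧ dw gives (-2*y) dx ∧ dz ∧ dw
  d(-2*w*y + 2*x*z + y^2) includes (∂/∂x)(-2*w*y + 2*x*z + y^2) dx = (2*z) dx, which multiplied by dy ∧ dz gives (2*z) dx ∧ dy ∧ dz
  d(-2*w*y + 2*x*z + y^2) includes (∂/∂w)(-2*w*y + 2*x*z + y^2) dw = (-2*y) dw, which multiplied by dy ∧ dz gives (-2*y) dy ∧ dz ∧ dw
  d(x^2 + x*z - 2*z) includes (∂/∂x)(x^2 + x*z - 2*z) dx = (2*x + z) dx, which multiplied by dz ∧ dw gives (2*x + z) dx ∧ dz ∧ dw
Collecting like 3-forms: d(omega) = (-2*z) dx ∧ dy ∧ dw + (2*x - 2*y + z) dx ∧ dz ∧ dw + (2*z) dx ∧ dy ∧ dz + (-2*y) dy ∧ dz ∧ dw.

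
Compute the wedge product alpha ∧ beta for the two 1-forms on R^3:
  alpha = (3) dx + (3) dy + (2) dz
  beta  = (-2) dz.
alpha ∧ beta = (-6) dx ∧ dz + (-6) dy ∧ dz

Distribute the wedge, using dx_i ∧ dx_j = -dx_j ∧ dx_i and dx_i ∧ dx_i = 0. For each pair (i, j) with i < j, the coefficient of dx_i ∧ dx_j in alpha ∧ beta is (alpha_i * beta_j - alpha_j * beta_i). Collecting: alpha ∧ beta = (-6) dx ∧ dz + (-6) dy ∧ dz.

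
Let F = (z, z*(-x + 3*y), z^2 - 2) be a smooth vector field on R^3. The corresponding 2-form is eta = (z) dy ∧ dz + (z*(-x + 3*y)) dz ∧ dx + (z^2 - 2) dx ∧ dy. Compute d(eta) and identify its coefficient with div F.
d(eta) = (5*z) dx ∧ dy ∧ dz; div F = 5*z

For a 2-form in R^3 of the form above, applying d gives a 3-form with coefficient ∂P/∂x + ∂Q/∂y + ∂R/∂z:
  ∂P/∂x = 0
  ∂Q/∂y = 3*z
  ∂R/∂z = 2*z
Sum = 5*z, which is exactly div F.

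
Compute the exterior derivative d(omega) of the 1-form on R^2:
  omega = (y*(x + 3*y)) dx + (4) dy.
d(omega) = (-x - 6*y) dx ∧ dy

For a 1-form omega = sum_i f_i dx_i, the exterior derivative is
  d(omega) = sum_{i < j} (∂f_j/∂x_i - ∂f_i/∂x_j) dx_i ∧ dx_j.
  coefficient of dx ∧ dy: ∂f_2/∂x - ∂f_1/∂y = ∂(4)/∂x - ∂(y*(x + 3*y))/∂y = -x - 6*y
Assembling: d(omega) = (-x - 6*y) dx ∧ dy.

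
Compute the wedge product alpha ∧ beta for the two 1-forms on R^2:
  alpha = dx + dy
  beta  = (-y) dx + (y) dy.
alpha ∧ beta = (2*y) dx ∧ dy

Distribute the wedge, using dx_i ∧ dx_j = -dx_j ∧ dx_i and dx_i ∧ dx_i = 0. For each pair (i, j) with i < j, the coefficient of dx_i ∧ dx_j in alpha ∧ beta is (alpha_i * beta_j - alpha_j * beta_i). Collecting: alpha ∧ beta = (2*y) dx ∧ dy.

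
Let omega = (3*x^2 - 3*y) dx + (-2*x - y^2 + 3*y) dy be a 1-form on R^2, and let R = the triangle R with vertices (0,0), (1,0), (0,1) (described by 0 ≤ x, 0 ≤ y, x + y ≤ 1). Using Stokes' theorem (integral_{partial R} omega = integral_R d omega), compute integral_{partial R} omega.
integral_(partial R) omega = 1/2

Stokes: integral_partial_R omega = integral_R d omega with d omega = (∂Q/∂x - ∂P/∂y) dx ∧ dy.
  ∂Q/∂x = -2
  ∂P/∂y = -3
  integrand = ∂Q/∂x - ∂P/∂y = 1.
Integrating over R: integral_0^1 integral_0^{1-x} (1) dy dx = 1/2.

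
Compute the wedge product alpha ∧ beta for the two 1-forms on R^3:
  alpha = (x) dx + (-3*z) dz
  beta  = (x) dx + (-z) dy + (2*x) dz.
alpha ∧ beta = (-x*z) dx ∧ dy + (x*(2*x + 3*z)) dx ∧ dz + (-3*z^2) dy ∧ dz

Distribute the wedge, using dx_i ∧ dx_j = -dx_j ∧ dx_i and dx_i ∧ dx_i = 0. For each pair (i, j) with i < j, the coefficient of dx_i ∧ dx_j in alpha ∧ beta is (alpha_i * beta_j - alpha_j * beta_i). Collecting: alpha ∧ beta = (-x*z) dx ∧ dy + (x*(2*x + 3*z)) dx ∧ dz + (-3*z^2) dy ∧ dz.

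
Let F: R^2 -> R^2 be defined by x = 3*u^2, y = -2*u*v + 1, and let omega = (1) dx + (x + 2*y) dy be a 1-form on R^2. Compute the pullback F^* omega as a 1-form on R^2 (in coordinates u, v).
F^* omega = (-6*u^2*v + 8*u*v^2 + 6*u - 4*v) du + (2*u*(-3*u^2 + 4*u*v - 2)) dv

Using F^*(f dg) = (f ∘ F) d(g ∘ F), substitute each coordinate x_i by F_i(u, v) in f_i, and replace dx_i by d F_i = (∂F_i/∂u) du + (∂F_i/∂v) dv.
  For the x component: f_1(F) = 1; d F_1 = (6*u) du + (0) dv
  For the y component: f_2(F) = 3*u^2 - 4*u*v + 2; d F_2 = (-2*v) du + (-2*u) dv
Combining and collecting du, dv coefficients:
  coeff of du: -6*u^2*v + 8*u*v^2 + 6*u - 4*v
  coeff of dv: 2*u*(-3*u^2 + 4*u*v - 2)
F^* omega = (-6*u^2*v + 8*u*v^2 + 6*u - 4*v) du + (2*u*(-3*u^2 + 4*u*v - 2)) dv.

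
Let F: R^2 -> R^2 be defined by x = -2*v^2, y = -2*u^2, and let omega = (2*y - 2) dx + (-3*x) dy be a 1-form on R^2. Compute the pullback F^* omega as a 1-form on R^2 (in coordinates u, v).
F^* omega = (-24*u*v^2) du + (8*v*(2*u^2 + 1)) dv

Using F^*(f dg) = (f ∘ F) d(g ∘ F), substitute each coordinate x_i by F_i(u, v) in f_i, and replace dx_i by d F_i = (∂F_i/∂u) du + (∂F_i/∂v) dv.
  For the x component: f_1(F) = -4*u^2 - 2; d F_1 = (0) du + (-4*v) dv
  For the y component: f_2(F) = 6*v^2; d F_2 = (-4*u) du + (0) dv
Combining and collecting du, dv coefficients:
  coeff of du: -24*u*v^2
  coeff of dv: 8*v*(2*u^2 + 1)
F^* omega = (-24*u*v^2) du + (8*v*(2*u^2 + 1)) dv.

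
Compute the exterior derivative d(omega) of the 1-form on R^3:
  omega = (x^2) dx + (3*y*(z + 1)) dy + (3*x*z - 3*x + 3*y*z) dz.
d(omega) = (3*z - 3) dx ∧ dz + (-3*y + 3*z) dy ∧ dz

For a 1-form omega = sum_i f_i dx_i, the exterior derivative is
  d(omega) = sum_{i < j} (∂f_j/∂x_i - ∂f_i/∂x_j) dx_i ∧ dx_j.
  coefficient of dx ∧ dz: ∂f_3/∂x - ∂f_1/∂z = ∂(3*x*z - 3*x + 3*y*z)/∂x - ∂(x^2)/∂z = 3*z - 3
  coefficient of dy ∧ dz: ∂f_3/∂y - ∂f_2/∂z = ∂(3*x*z - 3*x + 3*y*z)/∂y - ∂(3*y*(z + 1))/∂z = -3*y + 3*z
Assembling: d(omega) = (3*z - 3) dx ∧ dz + (-3*y + 3*z) dy ∧ dz.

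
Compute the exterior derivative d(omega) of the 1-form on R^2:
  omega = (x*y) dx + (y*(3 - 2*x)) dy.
d(omega) = (-x - 2*y) dx ∧ dy

For a 1-form omega = sum_i f_i dx_i, the exterior derivative is
  d(omega) = sum_{i < j} (∂f_j/∂x_i - ∂f_i/∂x_j) dx_i ∧ dx_j.
  coefficient of dx ∧ dy: ∂f_2/∂x - ∂f_1/∂y = ∂(y*(3 - 2*x))/∂x - ∂(x*y)/∂y = -x - 2*y
Assembling: d(omega) = (-x - 2*y) dx ∧ dy.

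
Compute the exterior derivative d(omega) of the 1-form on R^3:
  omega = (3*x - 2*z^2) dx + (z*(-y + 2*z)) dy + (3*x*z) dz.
d(omega) = (7*z) dx ∧ dz + (y - 4*z) dy ∧ dz

For a 1-form omega = sum_i f_i dx_i, the exterior derivative is
  d(omega) = sum_{i < j} (∂f_j/∂x_i - ∂f_i/∂x_j) dx_i ∧ dx_j.
  coefficient of dx ∧ dz: ∂f_3/∂x - ∂f_1/∂z = ∂(3*x*z)/∂x - ∂(3*x - 2*z^2)/∂z = 7*z
  coefficient of dy ∧ dz: ∂f_3/∂y - ∂f_2/∂z = ∂(3*x*z)/∂y - ∂(z*(-y + 2*z))/∂z = y - 4*z
Assembling: d(omega) = (7*z) dx ∧ dz + (y - 4*z) dy ∧ dz.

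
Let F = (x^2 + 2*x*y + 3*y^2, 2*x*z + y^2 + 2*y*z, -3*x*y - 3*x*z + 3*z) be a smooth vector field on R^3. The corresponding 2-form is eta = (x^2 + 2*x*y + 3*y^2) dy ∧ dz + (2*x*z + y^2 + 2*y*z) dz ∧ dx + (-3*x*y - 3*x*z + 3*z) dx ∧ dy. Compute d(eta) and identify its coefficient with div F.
d(eta) = (-x + 4*y + 2*z + 3) dx ∧ dy ∧ dz; div F = -x + 4*y + 2*z + 3

For a 2-form in R^3 of the form above, applying d gives a 3-form with coefficient ∂P/∂x + ∂Q/∂y + ∂R/∂z:
  ∂P/∂x = 2*x + 2*y
  ∂Q/∂y = 2*y + 2*z
  ∂R/∂z = 3 - 3*x
Sum = -x + 4*y + 2*z + 3, which is exactly div F.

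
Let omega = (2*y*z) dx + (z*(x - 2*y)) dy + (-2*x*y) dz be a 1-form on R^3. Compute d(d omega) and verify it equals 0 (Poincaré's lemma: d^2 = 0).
d(d omega) = 0

Step 1: d omega = sum_{i<j} (∂f_j/∂x_i - ∂f_i/∂x_j) dx_i ∧ dx_j:
  coeff of dx ∧ dy: -z
  coeff of dx ∧ dz: -4*y
  coeff of dy ∧ dz: -3*x + 2*y
Step 2: Apply d again to each 2-form coefficient. The only possible 3-form in R^3 is dx ∧ dy ∧ dz, with coefficient
  ∂(coeff of dy∧dz)/∂x - ∂(coeff of dx∧dz)/∂y + ∂(coeff of dx∧dy)/∂z
  = ∂/∂x (-3*x + 2*y) - ∂/∂y (-4*y) + ∂/∂z (-z).
Each of these terms simplifies to sums of mixed partials that cancel in pairs. The result is 0 (by equality of mixed partials for smooth functions — Schwarz / Clairaut).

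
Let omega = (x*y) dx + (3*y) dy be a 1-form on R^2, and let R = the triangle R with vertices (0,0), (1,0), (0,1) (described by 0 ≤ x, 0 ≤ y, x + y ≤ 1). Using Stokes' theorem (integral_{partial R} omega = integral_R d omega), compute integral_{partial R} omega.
integral_(partial R) omega = -1/6

Stokes: integral_partial_R omega = integral_R d omega with d omega = (∂Q/∂x - ∂P/∂y) dx ∧ dy.
  ∂Q/∂x = 0
  ∂P/∂y = x
  integrand = ∂Q/∂x - ∂P/∂y = -x.
Integrating over R: integral_0^1 integral_0^{1-x} (-x) dy dx = -1/6.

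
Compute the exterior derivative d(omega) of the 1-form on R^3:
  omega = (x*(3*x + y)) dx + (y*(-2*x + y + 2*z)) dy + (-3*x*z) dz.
d(omega) = (-x - 2*y) dx ∧ dy + (-3*z) dx ∧ dz + (-2*y) dy ∧ dz

For a 1-form omega = sum_i f_i dx_i, the exterior derivative is
  d(omega) = sum_{i < j} (∂f_j/∂x_i - ∂f_i/∂x_j) dx_i ∧ dx_j.
  coefficient of dx ∧ dy: ∂f_2/∂x - ∂f_1/∂y = ∂(y*(-2*x + y + 2*z))/∂x - ∂(x*(3*x + y))/∂y = -x - 2*y
  coefficient of dx ∧ dz: ∂f_3/∂x - ∂f_1/∂z = ∂(-3*x*z)/∂x - ∂(x*(3*x + y))/∂z = -3*z
  coefficient of dy ∧ dz: ∂f_3/∂y - ∂f_2/∂z = ∂(-3*x*z)/∂y - ∂(y*(-2*x + y + 2*z))/∂z = -2*y
Assembling: d(omega) = (-x - 2*y) dx ∧ dy + (-3*z) dx ∧ dz + (-2*y) dy ∧ dz.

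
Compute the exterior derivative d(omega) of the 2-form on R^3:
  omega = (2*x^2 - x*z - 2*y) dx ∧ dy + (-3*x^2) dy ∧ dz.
d(omega) = (-7*x) dx ∧ dy ∧ dz

For a 2-form omega = sum_{i<j} g_{ij} dx_i ∧ dx_j, the exterior derivative is
  d(omega) = sum_{i<j} d(g_{ij}) ∧ dx_i ∧ dx_j = sum_{i<j, k} (∂g_{ij}/∂x_k) dx_k ∧ dx_i ∧ dx_j.
Expand each term, using dx_k ∧ dx_i ∧ dx_j = sgn(permutation) dx_{(a)} ∧ dx_{(b)} ∧ dx_{(c)} with (a < b < c) sorted:
  d(2*x^2 - x*z - 2*y) includes (∂/∂z)(2*x^2 - x*z - 2*y) dz = (-x) dz, which multiplied by dx ∧ dy gives (-x) dx ∧ dy ∧ dz
  d(-3*x^2) includes (∂/∂x)(-3*x^2) dx = (-6*x) dx, which multiplied by dy ∧ dz gives (-6*x) dx ∧ dy ∧ dz
Collecting like 3-forms: d(omega) = (-7*x) dx ∧ dy ∧ dz.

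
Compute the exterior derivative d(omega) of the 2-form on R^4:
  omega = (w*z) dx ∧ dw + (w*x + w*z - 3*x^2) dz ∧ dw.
d(omega) = (-6*x) dx ∧ dz ∧ dw

For a 2-form omega = sum_{i<j} g_{ij} dx_i ∧ dx_j, the exterior derivative is
  d(omega) = sum_{i<j} d(g_{ij}) ∧ dx_i ∧ dx_j = sum_{i<j, k} (∂g_{ij}/∂x_k) dx_k ∧ dx_i ∧ dx_j.
Expand each term, using dx_k ∧ dx_i ∧ dx_j = sgn(permutation) dx_{(a)} ∧ dx_{(b)} ∧ dx_{(c)} with (a < b < c) sorted:
  d(w*z) includes (∂/∂z)(w*z) dz = (w) dz, which multiplied by dx ∧ dw gives (-w) dx ∧ dz ∧ dw
  d(w*x + w*z - 3*x^2) includes (∂/∂x)(w*x + w*z - 3*x^2) dx = (w - 6*x) dx, which multiplied by dz ∧ dw gives (w - 6*x) dx ∧ dz ∧ dw
Collecting like 3-forms: d(omega) = (-6*x) dx ∧ dz ∧ dw.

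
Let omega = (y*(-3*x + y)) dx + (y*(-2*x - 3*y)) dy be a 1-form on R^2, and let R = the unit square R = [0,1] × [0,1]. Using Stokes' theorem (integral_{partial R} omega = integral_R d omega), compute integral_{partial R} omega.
integral_(partial R) omega = -1/2

Stokes: integral_partial_R omega = integral_R d omega with d omega = (∂Q/∂x - ∂P/∂y) dx ∧ dy.
  ∂Q/∂x = -2*y
  ∂P/∂y = -3*x + 2*y
  integrand = ∂Q/∂x - ∂P/∂y = 3*x - 4*y.
Integrating over R: integral_0^1 integral_0^1 (3*x - 4*y) dx dy = -1/2.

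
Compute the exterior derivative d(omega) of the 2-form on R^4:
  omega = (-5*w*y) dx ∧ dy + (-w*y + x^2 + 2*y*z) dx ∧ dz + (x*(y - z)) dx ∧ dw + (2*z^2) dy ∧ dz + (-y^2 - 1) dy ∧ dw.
d(omega) = (-x - 5*y) dx ∧ dy ∧ dw + (w - 2*z) dx ∧ dy ∧ dz + (x - y) dx ∧ dz ∧ dw

For a 2-form omega = sum_{i<j} g_{ij} dx_i ∧ dx_j, the exterior derivative is
  d(omega) = sum_{i<j} d(g_{ij}) ∧ dx_i ∧ dx_j = sum_{i<j, k} (∂g_{ij}/∂x_k) dx_k ∧ dx_i ∧ dx_j.
Expand each term, using dx_k ∧ dx_i ∧ dx_j = sgn(permutation) dx_{(a)} ∧ dx_{(b)} ∧ dx_{(c)} with (a < b < c) sorted:
  d(-5*w*y) includes (∂/∂w)(-5*w*y) dw = (-5*y) dw, which multiplied by dx ∧ dy gives (-5*y) dx ∧ dy ∧ dw
  d(-w*y + x^2 + 2*y*z) includes (∂/∂y)(-w*y + x^2 + 2*y*z) dy = (-w + 2*z) dy, which multiplied by dx ∧ dz gives (w - 2*z) dx ∧ dy ∧ dz
  d(-w*y + x^2 + 2*y*z) includes (∂/∂w)(-w*y + x^2 + 2*y*z) dw = (-y) dw, which multiplied by dx ∧ dz gives (-y) dx ∧ dz ∧ dw
  d(x*(y - z)) includes (∂/∂y)(x*(y - z)) dy = (x) dy, which multiplied by dx ∧ dw gives (-x) dx ∧ dy ∧ dw
  d(x*(y - z)) includes (∂/∂z)(x*(y - z)) dz = (-x) dz, which multiplied by dx ∧ dw gives (x) dx ∧ dz ∧ dw
Collecting like 3-forms: d(omega) = (-x - 5*y) dx ∧ dy ∧ dw + (w - 2*z) dx ∧ dy ∧ dz + (x - y) dx ∧ dz ∧ dw.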